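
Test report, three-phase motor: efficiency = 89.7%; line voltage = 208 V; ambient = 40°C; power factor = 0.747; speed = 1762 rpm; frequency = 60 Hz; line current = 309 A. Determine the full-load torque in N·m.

404 N·m

P_in = √3·V·I·cosφ = 1.732 × 208 × 309 × 0.747 = 83155 W
P_out = η·P_in = 0.897 × 83155 = 74590 W
n = 1762 rpm
ω = 2π×1762/60 = 184.5 rad/s
τ = P_out/ω = 74590/184.5 = 404 N·m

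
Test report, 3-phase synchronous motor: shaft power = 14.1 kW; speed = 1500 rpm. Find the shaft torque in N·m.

ω = 2π × 1500/60 = 157.1 rad/s
τ = P/ω = 14100/157.1 = 89.8 N·m

89.8 N·m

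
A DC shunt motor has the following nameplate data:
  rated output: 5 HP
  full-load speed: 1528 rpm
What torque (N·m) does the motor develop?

23.3 N·m

P_out = 5 × 746 = 3730 W
ω = 2π × 1528/60 = 160 rad/s
τ = P_out/ω = 3730/160 = 23.3 N·m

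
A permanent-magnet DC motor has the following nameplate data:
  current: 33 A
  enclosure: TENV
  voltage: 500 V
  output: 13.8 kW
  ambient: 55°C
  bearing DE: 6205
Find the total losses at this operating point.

P_in = V·I = 500×33 = 16500 W
P_out = 13800 W
Losses = P_in − P_out = 16500 − 13800 = 2700 W

2700 W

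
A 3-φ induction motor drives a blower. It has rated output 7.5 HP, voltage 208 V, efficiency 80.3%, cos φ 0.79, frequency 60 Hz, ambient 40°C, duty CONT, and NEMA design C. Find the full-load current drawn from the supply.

P_out = 7.5 × 746 = 5595 W
P_in = P_out / η = 5595 / 0.803 = 6968 W
I_L = P_in / (√3·V_L·cosφ) = 6968 / (1.732 × 208 × 0.79) = 24.5 A

24.5 A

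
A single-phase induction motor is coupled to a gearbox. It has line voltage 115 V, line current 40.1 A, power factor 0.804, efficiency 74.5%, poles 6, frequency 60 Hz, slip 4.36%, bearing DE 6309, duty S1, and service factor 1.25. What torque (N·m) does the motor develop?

P_in = V·I·cosφ = 115 × 40.1 × 0.804 = 3708 W
P_out = η·P_in = 0.745 × 3708 = 2762 W
n_s = 120×60/6 = 1200 rpm; n = 1200×(1−0.0436) = 1148 rpm
ω = 2π×1148/60 = 120.2 rad/s
τ = P_out/ω = 2762/120.2 = 23 N·m

23 N·m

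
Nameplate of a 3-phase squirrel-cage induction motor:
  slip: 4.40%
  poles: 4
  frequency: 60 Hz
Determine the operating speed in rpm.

n_s = 120f/p = 120×60/4 = 1800 rpm
n = n_s(1 − s) = 1800 × (1 − 0.044) = 1721 rpm

1721 rpm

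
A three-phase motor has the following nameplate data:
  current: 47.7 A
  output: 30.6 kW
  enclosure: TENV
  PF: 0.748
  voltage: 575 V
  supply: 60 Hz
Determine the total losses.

P_in = √3·V·I·cosφ = 1.732×575×47.7×0.748 = 35533 W
P_out = 30600 W
Losses = P_in − P_out = 35533 − 30600 = 4933 W

4.93 kW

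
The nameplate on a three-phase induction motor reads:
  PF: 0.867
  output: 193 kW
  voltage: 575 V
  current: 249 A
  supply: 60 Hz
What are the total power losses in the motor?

P_in = √3·V·I·cosφ = 1.732×575×249×0.867 = 214998 W
P_out = 193000 W
Losses = P_in − P_out = 214998 − 193000 = 21998 W

22000 W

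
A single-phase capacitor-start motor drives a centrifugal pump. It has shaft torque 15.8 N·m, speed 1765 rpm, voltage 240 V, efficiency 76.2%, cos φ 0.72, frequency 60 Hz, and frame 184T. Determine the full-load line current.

ω = 2π×1765/60 = 184.8 rad/s; P_out = τω = 15.8 × 184.8 = 2920 W
P_in = P_out / η = 2920 / 0.762 = 3832 W
I = P_in / (V·cosφ) = 3832 / (240 × 0.72) = 22.2 A

22.2 A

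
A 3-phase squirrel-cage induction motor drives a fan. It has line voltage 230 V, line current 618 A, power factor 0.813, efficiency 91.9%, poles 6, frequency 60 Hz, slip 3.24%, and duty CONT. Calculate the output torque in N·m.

P_in = √3·V·I·cosφ = 1.732 × 230 × 618 × 0.813 = 200150 W
P_out = η·P_in = 0.919 × 200150 = 183938 W
n_s = 120×60/6 = 1200 rpm; n = 1200×(1−0.0324) = 1161 rpm
ω = 2π×1161/60 = 121.6 rad/s
τ = P_out/ω = 183938/121.6 = 1510 N·m

1510 N·m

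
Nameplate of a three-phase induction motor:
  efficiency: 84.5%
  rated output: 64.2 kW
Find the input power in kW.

P_out = 64200 W
P_in = P_out/η = 64200/0.845 = 75976 W = 76 kW

76 kW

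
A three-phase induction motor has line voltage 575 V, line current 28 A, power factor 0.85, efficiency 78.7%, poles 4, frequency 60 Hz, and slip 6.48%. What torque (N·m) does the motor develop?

P_in = √3·V·I·cosφ = 1.732 × 575 × 28 × 0.85 = 23702 W
P_out = η·P_in = 0.787 × 23702 = 18653 W
n_s = 120×60/4 = 1800 rpm; n = 1800×(1−0.0648) = 1683 rpm
ω = 2π×1683/60 = 176.2 rad/s
τ = P_out/ω = 18653/176.2 = 106 N·m

106 N·m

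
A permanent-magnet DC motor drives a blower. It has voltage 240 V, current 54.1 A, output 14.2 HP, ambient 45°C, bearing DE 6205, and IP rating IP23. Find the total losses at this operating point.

2.39 kW

P_in = V·I = 240×54.1 = 12984 W
P_out = 14.2×746 = 10593 W
Losses = P_in − P_out = 12984 − 10593 = 2391 W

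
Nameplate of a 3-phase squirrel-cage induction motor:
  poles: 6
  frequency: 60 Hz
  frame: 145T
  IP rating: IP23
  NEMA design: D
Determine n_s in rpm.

n_s = 120f/p = 120×60/6 = 1200 rpm

1200 rpm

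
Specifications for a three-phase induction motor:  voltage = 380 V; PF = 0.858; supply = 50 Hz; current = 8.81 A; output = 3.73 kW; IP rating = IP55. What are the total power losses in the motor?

1.25 kW

P_in = √3·V·I·cosφ = 1.732×380×8.81×0.858 = 4975 W
P_out = 3730 W
Losses = P_in − P_out = 4975 − 3730 = 1245 W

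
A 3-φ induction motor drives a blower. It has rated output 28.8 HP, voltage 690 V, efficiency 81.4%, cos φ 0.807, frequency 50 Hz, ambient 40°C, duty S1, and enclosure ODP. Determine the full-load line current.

P_out = 28.8 × 746 = 21485 W
P_in = P_out / η = 21485 / 0.814 = 26394 W
I_L = P_in / (√3·V_L·cosφ) = 26394 / (1.732 × 690 × 0.807) = 27.4 A

27.4 A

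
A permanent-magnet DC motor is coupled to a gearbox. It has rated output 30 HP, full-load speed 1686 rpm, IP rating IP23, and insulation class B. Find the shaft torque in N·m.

P_out = 30 × 746 = 22380 W
ω = 2π × 1686/60 = 176.6 rad/s
τ = P_out/ω = 22380/176.6 = 127 N·m

127 N·m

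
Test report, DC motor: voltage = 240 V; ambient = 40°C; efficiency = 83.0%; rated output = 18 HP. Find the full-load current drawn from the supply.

P_out = 18 × 746 = 13428 W
P_in = P_out / η = 13428 / 0.830 = 16178 W
I = P_in / V = 16178 / 240 = 67.4 A

67.4 A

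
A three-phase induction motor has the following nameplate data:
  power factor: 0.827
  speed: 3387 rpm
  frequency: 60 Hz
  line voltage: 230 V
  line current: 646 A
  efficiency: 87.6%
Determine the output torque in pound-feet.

P_in = √3·V·I·cosφ = 1.732 × 230 × 646 × 0.827 = 212821 W
P_out = η·P_in = 0.876 × 212821 = 186431 W
n = 3387 rpm
ω = 2π×3387/60 = 354.7 rad/s
τ = P_out/ω = 186431/354.7 = 525.6 N·m
In lb·ft: 525.6/1.356 = 388 lb·ft

388 lb·ft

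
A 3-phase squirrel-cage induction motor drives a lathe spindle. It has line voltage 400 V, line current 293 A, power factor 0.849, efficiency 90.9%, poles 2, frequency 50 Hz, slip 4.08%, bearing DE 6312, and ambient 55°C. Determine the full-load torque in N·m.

P_in = √3·V·I·cosφ = 1.732 × 400 × 293 × 0.849 = 172339 W
P_out = η·P_in = 0.909 × 172339 = 156656 W
n_s = 120×50/2 = 3000 rpm; n = 3000×(1−0.0408) = 2878 rpm
ω = 2π×2878/60 = 301.4 rad/s
τ = P_out/ω = 156656/301.4 = 520 N·m

520 N·m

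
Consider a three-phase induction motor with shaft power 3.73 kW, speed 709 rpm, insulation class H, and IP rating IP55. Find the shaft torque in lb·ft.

ω = 2π × 709/60 = 74.25 rad/s
τ = P/ω = 3730/74.25 = 50.24 N·m
In lb·ft: 50.24/1.356 = 37.1 lb·ft

37.1 lb·ft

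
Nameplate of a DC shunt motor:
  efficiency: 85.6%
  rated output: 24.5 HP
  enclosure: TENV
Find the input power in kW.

P_out = 24.5 × 746 = 18277 W
P_in = P_out/η = 18277/0.856 = 21352 W = 21.4 kW

21.4 kW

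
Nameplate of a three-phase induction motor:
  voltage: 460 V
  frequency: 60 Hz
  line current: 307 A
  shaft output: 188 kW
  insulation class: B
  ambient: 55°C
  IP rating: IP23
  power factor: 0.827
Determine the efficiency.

P_out = 188 kW = 188000 W
P_in = √3·V_L·I_L·cosφ = 1.732 × 460 × 307 × 0.827 = 202278 W
η = P_out / P_in = 188000 / 202278 = 0.929 = 92.9%

92.9 %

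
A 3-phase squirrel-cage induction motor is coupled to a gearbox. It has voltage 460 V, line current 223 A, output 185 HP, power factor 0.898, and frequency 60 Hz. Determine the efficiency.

P_out = 185 × 746 = 138010 W
P_in = √3·V_L·I_L·cosφ = 1.732 × 460 × 223 × 0.898 = 159546 W
η = P_out / P_in = 138010 / 159546 = 0.865 = 86.5%

86.5 %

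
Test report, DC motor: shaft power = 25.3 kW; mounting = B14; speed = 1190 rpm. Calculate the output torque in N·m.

203 N·m

ω = 2π × 1190/60 = 124.6 rad/s
τ = P/ω = 25300/124.6 = 203 N·m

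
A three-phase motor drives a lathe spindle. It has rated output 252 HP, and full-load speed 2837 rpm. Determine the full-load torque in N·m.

P_out = 252 × 746 = 187992 W
ω = 2π × 2837/60 = 297.1 rad/s
τ = P_out/ω = 187992/297.1 = 633 N·m

633 N·m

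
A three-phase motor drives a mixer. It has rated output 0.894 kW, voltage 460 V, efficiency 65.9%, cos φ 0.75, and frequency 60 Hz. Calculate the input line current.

P_out = 0.894 kW = 894 W
P_in = P_out / η = 894 / 0.659 = 1357 W
I_L = P_in / (√3·V_L·cosφ) = 1357 / (1.732 × 460 × 0.75) = 2.27 A

2.27 A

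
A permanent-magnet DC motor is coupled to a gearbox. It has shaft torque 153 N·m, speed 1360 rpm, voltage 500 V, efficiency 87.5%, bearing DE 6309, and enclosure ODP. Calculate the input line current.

ω = 2π×1360/60 = 142.4 rad/s; P_out = τω = 153 × 142.4 = 21787 W
P_in = P_out / η = 21787 / 0.875 = 24899 W
I = P_in / V = 24899 / 500 = 49.8 A

49.8 A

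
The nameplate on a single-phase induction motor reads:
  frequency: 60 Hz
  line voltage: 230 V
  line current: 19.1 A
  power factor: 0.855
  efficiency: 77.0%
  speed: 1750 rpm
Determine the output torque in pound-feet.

P_in = V·I·cosφ = 230 × 19.1 × 0.855 = 3756 W
P_out = η·P_in = 0.77 × 3756 = 2892 W
n = 1750 rpm
ω = 2π×1750/60 = 183.3 rad/s
τ = P_out/ω = 2892/183.3 = 15.78 N·m
In lb·ft: 15.78/1.356 = 11.6 lb·ft

11.6 lb·ft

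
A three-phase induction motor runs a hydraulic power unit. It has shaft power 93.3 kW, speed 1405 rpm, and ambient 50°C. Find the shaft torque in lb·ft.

468 lb·ft

ω = 2π × 1405/60 = 147.1 rad/s
τ = P/ω = 93300/147.1 = 634.3 N·m
In lb·ft: 634.3/1.356 = 468 lb·ft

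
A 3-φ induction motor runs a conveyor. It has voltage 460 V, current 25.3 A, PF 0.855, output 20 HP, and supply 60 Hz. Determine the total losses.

P_in = √3·V·I·cosφ = 1.732×460×25.3×0.855 = 17234 W
P_out = 20×746 = 14920 W
Losses = P_in − P_out = 17234 − 14920 = 2314 W

2310 W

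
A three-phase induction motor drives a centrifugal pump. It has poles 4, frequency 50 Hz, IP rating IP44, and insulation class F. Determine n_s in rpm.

n_s = 120f/p = 120×50/4 = 1500 rpm

1500 rpm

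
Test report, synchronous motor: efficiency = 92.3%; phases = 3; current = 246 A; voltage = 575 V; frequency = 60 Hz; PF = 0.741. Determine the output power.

P_in = √3·V·I·cosφ = 1.732 × 575 × 246 × 0.741 = 181539 W
P_out = η·P_in = 0.923 × 181539 = 167560 W

168 kW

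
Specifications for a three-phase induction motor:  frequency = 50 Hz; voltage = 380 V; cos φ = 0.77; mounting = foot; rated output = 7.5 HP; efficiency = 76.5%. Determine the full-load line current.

P_out = 7.5 × 746 = 5595 W
P_in = P_out / η = 5595 / 0.765 = 7314 W
I_L = P_in / (√3·V_L·cosφ) = 7314 / (1.732 × 380 × 0.77) = 14.4 A

14.4 A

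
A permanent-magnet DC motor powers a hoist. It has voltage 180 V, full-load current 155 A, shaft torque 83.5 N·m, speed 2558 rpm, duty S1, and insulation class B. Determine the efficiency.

ω = 2π × 2558/60 = 267.9 rad/s; P_out = τω = 83.5 × 267.9 = 22370 W
P_in = V·I = 180 × 155 = 27900 W
η = P_out / P_in = 22370 / 27900 = 0.802 = 80.2%

80.2 %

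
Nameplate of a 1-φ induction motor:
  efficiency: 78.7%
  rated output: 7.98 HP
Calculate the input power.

P_out = 7.98 × 746 = 5953 W
P_in = P_out/η = 5953/0.787 = 7564 W = 7.56 kW

7.56 kW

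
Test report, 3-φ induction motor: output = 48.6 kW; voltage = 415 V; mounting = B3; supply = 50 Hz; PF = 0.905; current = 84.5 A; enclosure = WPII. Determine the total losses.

6.37 kW

P_in = √3·V·I·cosφ = 1.732×415×84.5×0.905 = 54967 W
P_out = 48600 W
Losses = P_in − P_out = 54967 − 48600 = 6367 W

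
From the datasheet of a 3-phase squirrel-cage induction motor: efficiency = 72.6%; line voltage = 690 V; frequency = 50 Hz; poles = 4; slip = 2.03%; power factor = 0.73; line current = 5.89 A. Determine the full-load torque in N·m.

24.2 N·m

P_in = √3·V·I·cosφ = 1.732 × 690 × 5.89 × 0.73 = 5138 W
P_out = η·P_in = 0.726 × 5138 = 3730 W
n_s = 120×50/4 = 1500 rpm; n = 1500×(1−0.0203) = 1470 rpm
ω = 2π×1470/60 = 153.9 rad/s
τ = P_out/ω = 3730/153.9 = 24.2 N·m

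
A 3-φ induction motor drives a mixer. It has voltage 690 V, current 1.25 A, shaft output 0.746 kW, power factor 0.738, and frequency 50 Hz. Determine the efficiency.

67.7 %

P_out = 0.746 kW = 746 W
P_in = √3·V_L·I_L·cosφ = 1.732 × 690 × 1.25 × 0.738 = 1102 W
η = P_out / P_in = 746 / 1102 = 0.677 = 67.7%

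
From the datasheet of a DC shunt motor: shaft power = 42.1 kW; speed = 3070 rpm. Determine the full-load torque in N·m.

131 N·m

ω = 2π × 3070/60 = 321.5 rad/s
τ = P/ω = 42100/321.5 = 131 N·m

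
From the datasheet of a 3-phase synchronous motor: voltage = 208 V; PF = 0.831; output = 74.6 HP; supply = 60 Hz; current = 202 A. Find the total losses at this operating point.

P_in = √3·V·I·cosφ = 1.732×208×202×0.831 = 60473 W
P_out = 74.6×746 = 55652 W
Losses = P_in − P_out = 60473 − 55652 = 4821 W

4820 W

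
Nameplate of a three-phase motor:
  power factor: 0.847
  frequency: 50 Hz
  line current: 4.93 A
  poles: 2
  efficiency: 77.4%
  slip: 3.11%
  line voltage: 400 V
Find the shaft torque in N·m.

7.36 N·m

P_in = √3·V·I·cosφ = 1.732 × 400 × 4.93 × 0.847 = 2893 W
P_out = η·P_in = 0.774 × 2893 = 2239 W
n_s = 120×50/2 = 3000 rpm; n = 3000×(1−0.0311) = 2907 rpm
ω = 2π×2907/60 = 304.4 rad/s
τ = P_out/ω = 2239/304.4 = 7.36 N·m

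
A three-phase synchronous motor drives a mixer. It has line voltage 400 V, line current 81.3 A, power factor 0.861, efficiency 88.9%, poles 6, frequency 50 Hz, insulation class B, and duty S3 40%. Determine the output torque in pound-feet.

P_in = √3·V·I·cosφ = 1.732 × 400 × 81.3 × 0.861 = 48496 W
P_out = η·P_in = 0.889 × 48496 = 43113 W
n = n_s = 120×50/6 = 1000 rpm (synchronous)
ω = 2π×1000/60 = 104.7 rad/s
τ = P_out/ω = 43113/104.7 = 411.8 N·m
In lb·ft: 411.8/1.356 = 304 lb·ft

304 lb·ft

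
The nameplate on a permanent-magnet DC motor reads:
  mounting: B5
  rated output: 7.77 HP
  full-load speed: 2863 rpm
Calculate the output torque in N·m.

P_out = 7.77 × 746 = 5796 W
ω = 2π × 2863/60 = 299.8 rad/s
τ = P_out/ω = 5796/299.8 = 19.3 N·m

19.3 N·m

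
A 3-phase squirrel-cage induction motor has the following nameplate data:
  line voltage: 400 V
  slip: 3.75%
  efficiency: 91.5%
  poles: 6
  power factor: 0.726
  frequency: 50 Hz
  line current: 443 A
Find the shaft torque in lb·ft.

1490 lb·ft

P_in = √3·V·I·cosφ = 1.732 × 400 × 443 × 0.726 = 222817 W
P_out = η·P_in = 0.915 × 222817 = 203878 W
n_s = 120×50/6 = 1000 rpm; n = 1000×(1−0.0375) = 963 rpm
ω = 2π×963/60 = 100.8 rad/s
τ = P_out/ω = 203878/100.8 = 2023 N·m
In lb·ft: 2023/1.356 = 1490 lb·ft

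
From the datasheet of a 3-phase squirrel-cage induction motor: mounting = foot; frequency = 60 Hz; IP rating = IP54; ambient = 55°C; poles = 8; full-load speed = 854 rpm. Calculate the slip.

5.1 %

n_s = 120f/p = 120×60/8 = 900 rpm
s = (n_s − n)/n_s = (900 − 854)/900 = 0.0511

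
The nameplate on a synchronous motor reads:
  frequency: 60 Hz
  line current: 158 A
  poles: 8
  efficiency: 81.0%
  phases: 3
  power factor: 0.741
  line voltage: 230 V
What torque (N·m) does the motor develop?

P_in = √3·V·I·cosφ = 1.732 × 230 × 158 × 0.741 = 46639 W
P_out = η·P_in = 0.81 × 46639 = 37778 W
n = n_s = 120×60/8 = 900 rpm (synchronous)
ω = 2π×900/60 = 94.25 rad/s
τ = P_out/ω = 37778/94.25 = 401 N·m

401 N·m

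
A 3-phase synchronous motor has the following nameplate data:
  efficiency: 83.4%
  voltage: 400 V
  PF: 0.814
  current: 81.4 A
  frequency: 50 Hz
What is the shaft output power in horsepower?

P_in = √3·V·I·cosφ = 1.732 × 400 × 81.4 × 0.814 = 45905 W
P_out = η·P_in = 0.834 × 45905 = 38285 W
= 38285/746 = 51.3 HP

51.3 HP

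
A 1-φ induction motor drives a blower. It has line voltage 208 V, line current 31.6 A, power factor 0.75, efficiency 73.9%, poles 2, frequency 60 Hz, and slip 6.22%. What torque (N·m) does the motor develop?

10.3 N·m

P_in = V·I·cosφ = 208 × 31.6 × 0.75 = 4930 W
P_out = η·P_in = 0.739 × 4930 = 3643 W
n_s = 120×60/2 = 3600 rpm; n = 3600×(1−0.0622) = 3376 rpm
ω = 2π×3376/60 = 353.5 rad/s
τ = P_out/ω = 3643/353.5 = 10.3 N·m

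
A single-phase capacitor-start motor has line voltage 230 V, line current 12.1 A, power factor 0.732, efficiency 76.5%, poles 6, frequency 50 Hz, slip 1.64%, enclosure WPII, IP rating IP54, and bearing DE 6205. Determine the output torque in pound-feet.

11.2 lb·ft

P_in = V·I·cosφ = 230 × 12.1 × 0.732 = 2037 W
P_out = η·P_in = 0.765 × 2037 = 1558 W
n_s = 120×50/6 = 1000 rpm; n = 1000×(1−0.0164) = 984 rpm
ω = 2π×984/60 = 103 rad/s
τ = P_out/ω = 1558/103 = 15.13 N·m
In lb·ft: 15.13/1.356 = 11.2 lb·ft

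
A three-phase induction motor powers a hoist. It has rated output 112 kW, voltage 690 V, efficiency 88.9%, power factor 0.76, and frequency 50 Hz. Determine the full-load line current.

139 A

P_out = 112 kW = 112000 W
P_in = P_out / η = 112000 / 0.889 = 125984 W
I_L = P_in / (√3·V_L·cosφ) = 125984 / (1.732 × 690 × 0.76) = 139 A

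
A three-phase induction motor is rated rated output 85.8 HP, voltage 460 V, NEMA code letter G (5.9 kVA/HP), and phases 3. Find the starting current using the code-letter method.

635 A

S_LR = 5.9 × 85.8 = 506.22 kVA
I_LR = S_LR/(√3·V_L) = 506220/(1.732×460) = 635 A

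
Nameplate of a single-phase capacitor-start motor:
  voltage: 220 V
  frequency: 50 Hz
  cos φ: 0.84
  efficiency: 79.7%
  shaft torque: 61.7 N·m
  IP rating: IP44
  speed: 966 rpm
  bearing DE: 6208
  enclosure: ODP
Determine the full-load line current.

ω = 2π×966/60 = 101.2 rad/s; P_out = τω = 61.7 × 101.2 = 6244 W
P_in = P_out / η = 6244 / 0.797 = 7834 W
I = P_in / (V·cosφ) = 7834 / (220 × 0.84) = 42.4 A

42.4 A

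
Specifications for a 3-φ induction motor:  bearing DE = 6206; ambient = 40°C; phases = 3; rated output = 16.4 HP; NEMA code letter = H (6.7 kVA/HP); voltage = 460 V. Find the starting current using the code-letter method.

138 A

S_LR = 6.7 × 16.4 = 109.88 kVA
I_LR = S_LR/(√3·V_L) = 109880/(1.732×460) = 138 A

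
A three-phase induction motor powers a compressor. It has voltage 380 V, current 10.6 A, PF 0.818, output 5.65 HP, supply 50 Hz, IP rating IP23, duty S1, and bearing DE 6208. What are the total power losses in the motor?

1.49 kW

P_in = √3·V·I·cosφ = 1.732×380×10.6×0.818 = 5707 W
P_out = 5.65×746 = 4215 W
Losses = P_in − P_out = 5707 − 4215 = 1492 W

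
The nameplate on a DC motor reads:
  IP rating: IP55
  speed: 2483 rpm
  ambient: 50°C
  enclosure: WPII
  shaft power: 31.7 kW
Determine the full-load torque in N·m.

122 N·m

ω = 2π × 2483/60 = 260 rad/s
τ = P/ω = 31700/260 = 122 N·m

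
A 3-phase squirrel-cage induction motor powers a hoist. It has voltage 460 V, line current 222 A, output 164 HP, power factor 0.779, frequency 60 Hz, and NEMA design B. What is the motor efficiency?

88.8 %

P_out = 164 × 746 = 122344 W
P_in = √3·V_L·I_L·cosφ = 1.732 × 460 × 222 × 0.779 = 137783 W
η = P_out / P_in = 122344 / 137783 = 0.888 = 88.8%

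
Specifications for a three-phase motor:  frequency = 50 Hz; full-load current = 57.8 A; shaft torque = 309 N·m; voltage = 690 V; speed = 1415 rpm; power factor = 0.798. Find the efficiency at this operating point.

83.1 %

ω = 2π × 1415/60 = 148.2 rad/s; P_out = τω = 309 × 148.2 = 45794 W
P_in = √3·V_L·I_L·cosφ = 1.732 × 690 × 57.8 × 0.798 = 55122 W
η = P_out / P_in = 45794 / 55122 = 0.831 = 83.1%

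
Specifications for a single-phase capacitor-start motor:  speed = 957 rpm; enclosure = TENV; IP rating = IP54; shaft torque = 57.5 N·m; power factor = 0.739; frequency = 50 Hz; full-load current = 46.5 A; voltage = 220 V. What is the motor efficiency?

76.2 %

ω = 2π × 957/60 = 100.2 rad/s; P_out = τω = 57.5 × 100.2 = 5762 W
P_in = V·I·cosφ = 220 × 46.5 × 0.739 = 7560 W
η = P_out / P_in = 5762 / 7560 = 0.762 = 76.2%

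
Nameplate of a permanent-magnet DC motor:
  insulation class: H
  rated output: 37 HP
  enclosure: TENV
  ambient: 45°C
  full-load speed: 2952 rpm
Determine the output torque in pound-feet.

P_out = 37 × 746 = 27602 W
ω = 2π × 2952/60 = 309.1 rad/s
τ = P_out/ω = 27602/309.1 = 89.3 N·m
In lb·ft: 89.3/1.356 = 65.9 lb·ft

65.9 lb·ft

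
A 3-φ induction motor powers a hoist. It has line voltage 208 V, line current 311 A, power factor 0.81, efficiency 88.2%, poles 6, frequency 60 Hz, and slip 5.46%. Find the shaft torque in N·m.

P_in = √3·V·I·cosφ = 1.732 × 208 × 311 × 0.81 = 90752 W
P_out = η·P_in = 0.882 × 90752 = 80043 W
n_s = 120×60/6 = 1200 rpm; n = 1200×(1−0.0546) = 1134 rpm
ω = 2π×1134/60 = 118.8 rad/s
τ = P_out/ω = 80043/118.8 = 674 N·m

674 N·m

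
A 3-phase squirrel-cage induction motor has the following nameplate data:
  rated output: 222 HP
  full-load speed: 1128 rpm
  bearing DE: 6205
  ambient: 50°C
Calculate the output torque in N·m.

P_out = 222 × 746 = 165612 W
ω = 2π × 1128/60 = 118.1 rad/s
τ = P_out/ω = 165612/118.1 = 1400 N·m

1400 N·m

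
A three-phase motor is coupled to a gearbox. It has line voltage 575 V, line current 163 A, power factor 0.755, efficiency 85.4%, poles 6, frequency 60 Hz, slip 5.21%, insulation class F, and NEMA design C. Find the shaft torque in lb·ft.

P_in = √3·V·I·cosφ = 1.732 × 575 × 163 × 0.755 = 122560 W
P_out = η·P_in = 0.854 × 122560 = 104666 W
n_s = 120×60/6 = 1200 rpm; n = 1200×(1−0.0521) = 1137 rpm
ω = 2π×1137/60 = 119.1 rad/s
τ = P_out/ω = 104666/119.1 = 878.8 N·m
In lb·ft: 878.8/1.356 = 648 lb·ft

648 lb·ft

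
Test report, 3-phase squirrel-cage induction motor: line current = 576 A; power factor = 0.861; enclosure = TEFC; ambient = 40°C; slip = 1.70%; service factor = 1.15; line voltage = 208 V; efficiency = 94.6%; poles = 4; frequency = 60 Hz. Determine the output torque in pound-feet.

673 lb·ft

P_in = √3·V·I·cosφ = 1.732 × 208 × 576 × 0.861 = 178664 W
P_out = η·P_in = 0.946 × 178664 = 169016 W
n_s = 120×60/4 = 1800 rpm; n = 1800×(1−0.017) = 1769 rpm
ω = 2π×1769/60 = 185.2 rad/s
τ = P_out/ω = 169016/185.2 = 912.6 N·m
In lb·ft: 912.6/1.356 = 673 lb·ft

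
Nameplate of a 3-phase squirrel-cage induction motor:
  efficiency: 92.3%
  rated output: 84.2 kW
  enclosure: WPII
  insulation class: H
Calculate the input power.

91.2 kW

P_out = 84200 W
P_in = P_out/η = 84200/0.923 = 91224 W = 91.2 kW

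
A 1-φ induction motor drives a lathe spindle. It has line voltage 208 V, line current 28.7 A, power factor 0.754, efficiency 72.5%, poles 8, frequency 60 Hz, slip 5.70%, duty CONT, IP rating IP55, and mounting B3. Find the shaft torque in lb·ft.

27.1 lb·ft

P_in = V·I·cosφ = 208 × 28.7 × 0.754 = 4501 W
P_out = η·P_in = 0.725 × 4501 = 3263 W
n_s = 120×60/8 = 900 rpm; n = 900×(1−0.057) = 849 rpm
ω = 2π×849/60 = 88.91 rad/s
τ = P_out/ω = 3263/88.91 = 36.7 N·m
In lb·ft: 36.7/1.356 = 27.1 lb·ft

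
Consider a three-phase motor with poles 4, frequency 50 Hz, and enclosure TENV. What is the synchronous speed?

n_s = 120f/p = 120×50/4 = 1500 rpm

1500 rpm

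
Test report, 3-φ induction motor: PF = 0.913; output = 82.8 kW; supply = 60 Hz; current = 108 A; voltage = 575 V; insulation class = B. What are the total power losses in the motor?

P_in = √3·V·I·cosφ = 1.732×575×108×0.913 = 98200 W
P_out = 82800 W
Losses = P_in − P_out = 98200 − 82800 = 15400 W

15400 W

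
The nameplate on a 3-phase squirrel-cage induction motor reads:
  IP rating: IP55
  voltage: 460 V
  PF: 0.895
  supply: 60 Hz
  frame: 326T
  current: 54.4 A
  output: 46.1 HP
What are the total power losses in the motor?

4400 W

P_in = √3·V·I·cosφ = 1.732×460×54.4×0.895 = 38791 W
P_out = 46.1×746 = 34391 W
Losses = P_in − P_out = 38791 − 34391 = 4400 W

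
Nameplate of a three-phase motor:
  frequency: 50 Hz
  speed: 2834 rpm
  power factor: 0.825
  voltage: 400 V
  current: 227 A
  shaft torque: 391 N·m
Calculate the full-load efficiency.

89.4 %

ω = 2π × 2834/60 = 296.8 rad/s; P_out = τω = 391 × 296.8 = 116049 W
P_in = √3·V_L·I_L·cosφ = 1.732 × 400 × 227 × 0.825 = 129744 W
η = P_out / P_in = 116049 / 129744 = 0.894 = 89.4%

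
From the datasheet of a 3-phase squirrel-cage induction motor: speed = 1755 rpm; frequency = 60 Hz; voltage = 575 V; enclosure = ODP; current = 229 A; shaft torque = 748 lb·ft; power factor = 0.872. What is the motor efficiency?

93.7 %

τ = 748 lb·ft × 1.356 = 1014 N·m
ω = 2π × 1755/60 = 183.8 rad/s; P_out = τω = 1014 × 183.8 = 186373 W
P_in = √3·V_L·I_L·cosφ = 1.732 × 575 × 229 × 0.872 = 198869 W
η = P_out / P_in = 186373 / 198869 = 0.937 = 93.7%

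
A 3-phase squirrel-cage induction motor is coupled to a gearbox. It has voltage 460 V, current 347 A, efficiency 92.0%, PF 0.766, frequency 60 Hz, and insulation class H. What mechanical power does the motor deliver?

195 kW

P_in = √3·V·I·cosφ = 1.732 × 460 × 347 × 0.766 = 211770 W
P_out = η·P_in = 0.92 × 211770 = 194828 W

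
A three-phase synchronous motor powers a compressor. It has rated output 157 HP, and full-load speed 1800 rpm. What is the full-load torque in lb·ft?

P_out = 157 × 746 = 117122 W
ω = 2π × 1800/60 = 188.5 rad/s
τ = P_out/ω = 117122/188.5 = 621.3 N·m
In lb·ft: 621.3/1.356 = 458 lb·ft

458 lb·ft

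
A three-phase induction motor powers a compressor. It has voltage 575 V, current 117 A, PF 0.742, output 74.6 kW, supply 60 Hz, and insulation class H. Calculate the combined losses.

P_in = √3·V·I·cosφ = 1.732×575×117×0.742 = 86458 W
P_out = 74600 W
Losses = P_in − P_out = 86458 − 74600 = 11858 W

11900 W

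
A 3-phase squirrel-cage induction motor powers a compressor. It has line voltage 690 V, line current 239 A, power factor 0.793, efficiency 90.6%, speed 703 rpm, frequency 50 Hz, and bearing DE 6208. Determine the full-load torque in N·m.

P_in = √3·V·I·cosφ = 1.732 × 690 × 239 × 0.793 = 226500 W
P_out = η·P_in = 0.906 × 226500 = 205209 W
n = 703 rpm
ω = 2π×703/60 = 73.62 rad/s
τ = P_out/ω = 205209/73.62 = 2790 N·m

2790 N·m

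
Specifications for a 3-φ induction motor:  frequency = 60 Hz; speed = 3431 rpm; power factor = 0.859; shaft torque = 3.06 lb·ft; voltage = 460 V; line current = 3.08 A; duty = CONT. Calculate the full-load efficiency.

τ = 3.06 lb·ft × 1.356 = 4.149 N·m
ω = 2π × 3431/60 = 359.3 rad/s; P_out = τω = 4.149 × 359.3 = 1491 W
P_in = √3·V_L·I_L·cosφ = 1.732 × 460 × 3.08 × 0.859 = 2108 W
η = P_out / P_in = 1491 / 2108 = 0.707 = 70.7%

70.7 %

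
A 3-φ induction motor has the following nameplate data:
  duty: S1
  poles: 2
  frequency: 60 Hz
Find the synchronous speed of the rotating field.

3600 rpm

n_s = 120f/p = 120×60/2 = 3600 rpm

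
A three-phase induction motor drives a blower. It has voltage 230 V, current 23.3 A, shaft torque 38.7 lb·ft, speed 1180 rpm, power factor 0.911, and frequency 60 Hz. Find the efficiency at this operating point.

τ = 38.7 lb·ft × 1.356 = 52.48 N·m
ω = 2π × 1180/60 = 123.6 rad/s; P_out = τω = 52.48 × 123.6 = 6487 W
P_in = √3·V_L·I_L·cosφ = 1.732 × 230 × 23.3 × 0.911 = 8456 W
η = P_out / P_in = 6487 / 8456 = 0.767 = 76.7%

76.7 %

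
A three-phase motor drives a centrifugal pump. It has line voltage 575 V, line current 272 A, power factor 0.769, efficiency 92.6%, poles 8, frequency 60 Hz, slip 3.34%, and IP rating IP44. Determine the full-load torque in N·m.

P_in = √3·V·I·cosφ = 1.732 × 575 × 272 × 0.769 = 208310 W
P_out = η·P_in = 0.926 × 208310 = 192895 W
n_s = 120×60/8 = 900 rpm; n = 900×(1−0.0334) = 870 rpm
ω = 2π×870/60 = 91.11 rad/s
τ = P_out/ω = 192895/91.11 = 2120 N·m

2120 N·m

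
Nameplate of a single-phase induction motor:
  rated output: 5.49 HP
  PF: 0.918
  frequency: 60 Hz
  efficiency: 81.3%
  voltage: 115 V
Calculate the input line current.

P_out = 5.49 × 746 = 4096 W
P_in = P_out / η = 4096 / 0.813 = 5038 W
I = P_in / (V·cosφ) = 5038 / (115 × 0.918) = 47.7 A

47.7 A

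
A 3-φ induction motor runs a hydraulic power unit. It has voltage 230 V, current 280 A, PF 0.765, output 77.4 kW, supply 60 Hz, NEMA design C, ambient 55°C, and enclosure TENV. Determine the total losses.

7930 W

P_in = √3·V·I·cosφ = 1.732×230×280×0.765 = 85329 W
P_out = 77400 W
Losses = P_in − P_out = 85329 − 77400 = 7929 W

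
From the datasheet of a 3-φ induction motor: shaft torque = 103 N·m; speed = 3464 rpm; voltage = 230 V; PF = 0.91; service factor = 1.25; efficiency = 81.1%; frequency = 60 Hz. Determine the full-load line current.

127 A

ω = 2π×3464/60 = 362.7 rad/s; P_out = τω = 103 × 362.7 = 37358 W
P_in = P_out / η = 37358 / 0.811 = 46064 W
I_L = P_in / (√3·V_L·cosφ) = 46064 / (1.732 × 230 × 0.91) = 127 A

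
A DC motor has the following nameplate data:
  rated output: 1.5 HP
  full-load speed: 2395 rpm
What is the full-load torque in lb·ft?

3.29 lb·ft

P_out = 1.5 × 746 = 1119 W
ω = 2π × 2395/60 = 250.8 rad/s
τ = P_out/ω = 1119/250.8 = 4.462 N·m
In lb·ft: 4.462/1.356 = 3.29 lb·ft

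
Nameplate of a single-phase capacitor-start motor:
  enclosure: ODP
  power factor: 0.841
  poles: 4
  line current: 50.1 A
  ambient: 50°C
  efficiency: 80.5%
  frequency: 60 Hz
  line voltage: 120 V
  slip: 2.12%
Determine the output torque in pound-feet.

16.3 lb·ft

P_in = V·I·cosφ = 120 × 50.1 × 0.841 = 5056 W
P_out = η·P_in = 0.805 × 5056 = 4070 W
n_s = 120×60/4 = 1800 rpm; n = 1800×(1−0.0212) = 1762 rpm
ω = 2π×1762/60 = 184.5 rad/s
τ = P_out/ω = 4070/184.5 = 22.06 N·m
In lb·ft: 22.06/1.356 = 16.3 lb·ft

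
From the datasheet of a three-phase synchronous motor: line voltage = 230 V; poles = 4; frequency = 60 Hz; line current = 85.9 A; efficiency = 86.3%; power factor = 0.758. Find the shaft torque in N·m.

119 N·m

P_in = √3·V·I·cosφ = 1.732 × 230 × 85.9 × 0.758 = 25938 W
P_out = η·P_in = 0.863 × 25938 = 22384 W
n = n_s = 120×60/4 = 1800 rpm (synchronous)
ω = 2π×1800/60 = 188.5 rad/s
τ = P_out/ω = 22384/188.5 = 119 N·m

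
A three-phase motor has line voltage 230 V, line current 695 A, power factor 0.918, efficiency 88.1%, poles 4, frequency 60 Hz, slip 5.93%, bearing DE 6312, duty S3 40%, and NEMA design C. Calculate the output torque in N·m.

P_in = √3·V·I·cosφ = 1.732 × 230 × 695 × 0.918 = 254158 W
P_out = η·P_in = 0.881 × 254158 = 223913 W
n_s = 120×60/4 = 1800 rpm; n = 1800×(1−0.0593) = 1693 rpm
ω = 2π×1693/60 = 177.3 rad/s
τ = P_out/ω = 223913/177.3 = 1260 N·m

1260 N·m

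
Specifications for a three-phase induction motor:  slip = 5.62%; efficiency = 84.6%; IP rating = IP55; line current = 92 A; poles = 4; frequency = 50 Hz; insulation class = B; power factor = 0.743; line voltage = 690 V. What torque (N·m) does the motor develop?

466 N·m

P_in = √3·V·I·cosφ = 1.732 × 690 × 92 × 0.743 = 81691 W
P_out = η·P_in = 0.846 × 81691 = 69111 W
n_s = 120×50/4 = 1500 rpm; n = 1500×(1−0.0562) = 1416 rpm
ω = 2π×1416/60 = 148.3 rad/s
τ = P_out/ω = 69111/148.3 = 466 N·m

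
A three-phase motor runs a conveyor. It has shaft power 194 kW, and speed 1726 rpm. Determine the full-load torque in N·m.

1070 N·m

ω = 2π × 1726/60 = 180.7 rad/s
τ = P/ω = 194000/180.7 = 1070 N·m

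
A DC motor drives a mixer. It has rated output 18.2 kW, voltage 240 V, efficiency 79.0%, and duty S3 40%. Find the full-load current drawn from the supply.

96 A

P_out = 18.2 kW = 18200 W
P_in = P_out / η = 18200 / 0.790 = 23038 W
I = P_in / V = 23038 / 240 = 96 A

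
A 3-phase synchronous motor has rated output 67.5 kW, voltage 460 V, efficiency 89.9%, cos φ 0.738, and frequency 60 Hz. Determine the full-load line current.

128 A

P_out = 67.5 kW = 67500 W
P_in = P_out / η = 67500 / 0.899 = 75083 W
I_L = P_in / (√3·V_L·cosφ) = 75083 / (1.732 × 460 × 0.738) = 128 A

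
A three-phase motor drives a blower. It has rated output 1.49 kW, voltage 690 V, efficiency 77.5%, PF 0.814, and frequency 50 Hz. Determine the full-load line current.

P_out = 1.49 kW = 1490 W
P_in = P_out / η = 1490 / 0.775 = 1923 W
I_L = P_in / (√3·V_L·cosφ) = 1923 / (1.732 × 690 × 0.814) = 1.98 A

1.98 A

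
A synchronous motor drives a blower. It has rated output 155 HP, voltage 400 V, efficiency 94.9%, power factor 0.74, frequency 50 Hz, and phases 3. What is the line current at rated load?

238 A

P_out = 155 × 746 = 115630 W
P_in = P_out / η = 115630 / 0.949 = 121844 W
I_L = P_in / (√3·V_L·cosφ) = 121844 / (1.732 × 400 × 0.74) = 238 A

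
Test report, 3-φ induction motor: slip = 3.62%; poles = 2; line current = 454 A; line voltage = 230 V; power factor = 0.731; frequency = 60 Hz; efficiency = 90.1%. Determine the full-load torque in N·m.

328 N·m

P_in = √3·V·I·cosφ = 1.732 × 230 × 454 × 0.731 = 132205 W
P_out = η·P_in = 0.901 × 132205 = 119117 W
n_s = 120×60/2 = 3600 rpm; n = 3600×(1−0.0362) = 3470 rpm
ω = 2π×3470/60 = 363.4 rad/s
τ = P_out/ω = 119117/363.4 = 328 N·m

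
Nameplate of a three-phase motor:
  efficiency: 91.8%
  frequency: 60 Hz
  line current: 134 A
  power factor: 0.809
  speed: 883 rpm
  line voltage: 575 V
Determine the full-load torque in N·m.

P_in = √3·V·I·cosφ = 1.732 × 575 × 134 × 0.809 = 107962 W
P_out = η·P_in = 0.918 × 107962 = 99109 W
n = 883 rpm
ω = 2π×883/60 = 92.47 rad/s
τ = P_out/ω = 99109/92.47 = 1070 N·m

1070 N·m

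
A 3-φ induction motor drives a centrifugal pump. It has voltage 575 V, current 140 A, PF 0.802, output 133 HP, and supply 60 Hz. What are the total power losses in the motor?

P_in = √3·V·I·cosφ = 1.732×575×140×0.802 = 111820 W
P_out = 133×746 = 99218 W
Losses = P_in − P_out = 111820 − 99218 = 12602 W

12600 W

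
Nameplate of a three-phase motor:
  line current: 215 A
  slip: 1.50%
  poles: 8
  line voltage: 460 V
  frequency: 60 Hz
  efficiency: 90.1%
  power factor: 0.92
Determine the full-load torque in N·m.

P_in = √3·V·I·cosφ = 1.732 × 460 × 215 × 0.92 = 157591 W
P_out = η·P_in = 0.901 × 157591 = 141989 W
n_s = 120×60/8 = 900 rpm; n = 900×(1−0.015) = 887 rpm
ω = 2π×887/60 = 92.89 rad/s
τ = P_out/ω = 141989/92.89 = 1530 N·m

1530 N·m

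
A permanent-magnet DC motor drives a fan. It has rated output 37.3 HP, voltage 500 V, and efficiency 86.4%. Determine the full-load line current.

64.4 A

P_out = 37.3 × 746 = 27826 W
P_in = P_out / η = 27826 / 0.864 = 32206 W
I = P_in / V = 32206 / 500 = 64.4 A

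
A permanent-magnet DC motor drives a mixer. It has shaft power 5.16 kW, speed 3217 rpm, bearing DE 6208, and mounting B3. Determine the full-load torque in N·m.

ω = 2π × 3217/60 = 336.9 rad/s
τ = P/ω = 5160/336.9 = 15.3 N·m

15.3 N·m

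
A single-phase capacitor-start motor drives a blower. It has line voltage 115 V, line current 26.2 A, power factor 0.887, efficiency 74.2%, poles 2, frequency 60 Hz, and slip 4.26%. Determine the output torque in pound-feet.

P_in = V·I·cosφ = 115 × 26.2 × 0.887 = 2673 W
P_out = η·P_in = 0.742 × 2673 = 1983 W
n_s = 120×60/2 = 3600 rpm; n = 3600×(1−0.0426) = 3447 rpm
ω = 2π×3447/60 = 361 rad/s
τ = P_out/ω = 1983/361 = 5.493 N·m
In lb·ft: 5.493/1.356 = 4.05 lb·ft

4.05 lb·ft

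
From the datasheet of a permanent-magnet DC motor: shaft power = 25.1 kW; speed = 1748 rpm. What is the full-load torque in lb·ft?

101 lb·ft

ω = 2π × 1748/60 = 183.1 rad/s
τ = P/ω = 25100/183.1 = 137.1 N·m
In lb·ft: 137.1/1.356 = 101 lb·ft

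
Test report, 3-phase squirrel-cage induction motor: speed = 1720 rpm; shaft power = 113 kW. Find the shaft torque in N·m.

627 N·m

ω = 2π × 1720/60 = 180.1 rad/s
τ = P/ω = 113000/180.1 = 627 N·m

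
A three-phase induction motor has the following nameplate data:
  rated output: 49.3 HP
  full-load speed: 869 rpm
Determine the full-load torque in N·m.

404 N·m

P_out = 49.3 × 746 = 36778 W
ω = 2π × 869/60 = 91 rad/s
τ = P_out/ω = 36778/91 = 404 N·m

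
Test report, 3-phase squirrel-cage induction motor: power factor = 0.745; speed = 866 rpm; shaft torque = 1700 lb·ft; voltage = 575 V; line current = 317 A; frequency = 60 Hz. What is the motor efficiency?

τ = 1700 lb·ft × 1.356 = 2305 N·m
ω = 2π × 866/60 = 90.69 rad/s; P_out = τω = 2305 × 90.69 = 209040 W
P_in = √3·V_L·I_L·cosφ = 1.732 × 575 × 317 × 0.745 = 235197 W
η = P_out / P_in = 209040 / 235197 = 0.889 = 88.9%

88.9 %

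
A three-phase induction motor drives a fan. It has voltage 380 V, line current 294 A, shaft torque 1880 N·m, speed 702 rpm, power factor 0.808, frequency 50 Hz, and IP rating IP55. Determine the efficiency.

88.4 %

ω = 2π × 702/60 = 73.51 rad/s; P_out = τω = 1880 × 73.51 = 138199 W
P_in = √3·V_L·I_L·cosφ = 1.732 × 380 × 294 × 0.808 = 156347 W
η = P_out / P_in = 138199 / 156347 = 0.884 = 88.4%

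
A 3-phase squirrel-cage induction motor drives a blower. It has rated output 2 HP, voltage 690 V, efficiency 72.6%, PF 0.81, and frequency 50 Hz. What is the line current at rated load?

P_out = 2 × 746 = 1492 W
P_in = P_out / η = 1492 / 0.726 = 2055 W
I_L = P_in / (√3·V_L·cosφ) = 2055 / (1.732 × 690 × 0.81) = 2.12 A

2.12 A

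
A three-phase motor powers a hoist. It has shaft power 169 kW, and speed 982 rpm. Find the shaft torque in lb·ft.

ω = 2π × 982/60 = 102.8 rad/s
τ = P/ω = 169000/102.8 = 1644 N·m
In lb·ft: 1644/1.356 = 1210 lb·ft

1210 lb·ft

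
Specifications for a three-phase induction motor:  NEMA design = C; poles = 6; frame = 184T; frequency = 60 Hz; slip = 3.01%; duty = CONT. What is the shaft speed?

1164 rpm

n_s = 120f/p = 120×60/6 = 1200 rpm
n = n_s(1 − s) = 1200 × (1 − 0.0301) = 1164 rpm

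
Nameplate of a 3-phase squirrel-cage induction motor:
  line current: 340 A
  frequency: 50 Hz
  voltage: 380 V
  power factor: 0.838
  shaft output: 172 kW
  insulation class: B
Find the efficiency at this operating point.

91.7 %

P_out = 172 kW = 172000 W
P_in = √3·V_L·I_L·cosφ = 1.732 × 380 × 340 × 0.838 = 187523 W
η = P_out / P_in = 172000 / 187523 = 0.917 = 91.7%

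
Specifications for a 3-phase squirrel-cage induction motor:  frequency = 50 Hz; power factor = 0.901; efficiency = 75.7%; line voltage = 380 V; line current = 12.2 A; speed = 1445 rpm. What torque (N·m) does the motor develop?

36.2 N·m

P_in = √3·V·I·cosφ = 1.732 × 380 × 12.2 × 0.901 = 7235 W
P_out = η·P_in = 0.757 × 7235 = 5477 W
n = 1445 rpm
ω = 2π×1445/60 = 151.3 rad/s
τ = P_out/ω = 5477/151.3 = 36.2 N·m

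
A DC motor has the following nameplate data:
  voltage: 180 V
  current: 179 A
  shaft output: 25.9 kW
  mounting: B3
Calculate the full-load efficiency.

80.4 %

P_out = 25.9 kW = 25900 W
P_in = V·I = 180 × 179 = 32220 W
η = P_out / P_in = 25900 / 32220 = 0.804 = 80.4%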